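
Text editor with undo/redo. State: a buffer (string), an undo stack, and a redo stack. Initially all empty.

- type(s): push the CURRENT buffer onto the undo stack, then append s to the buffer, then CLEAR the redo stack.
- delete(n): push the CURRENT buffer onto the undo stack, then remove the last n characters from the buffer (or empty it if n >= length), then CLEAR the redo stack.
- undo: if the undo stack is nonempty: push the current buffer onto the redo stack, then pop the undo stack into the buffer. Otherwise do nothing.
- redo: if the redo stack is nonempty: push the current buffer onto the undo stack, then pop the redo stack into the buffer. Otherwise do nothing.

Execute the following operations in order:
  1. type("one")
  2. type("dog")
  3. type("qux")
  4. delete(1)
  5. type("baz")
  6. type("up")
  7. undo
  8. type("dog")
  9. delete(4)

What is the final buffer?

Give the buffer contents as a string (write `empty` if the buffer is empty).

Answer: onedogquba

Derivation:
After op 1 (type): buf='one' undo_depth=1 redo_depth=0
After op 2 (type): buf='onedog' undo_depth=2 redo_depth=0
After op 3 (type): buf='onedogqux' undo_depth=3 redo_depth=0
After op 4 (delete): buf='onedogqu' undo_depth=4 redo_depth=0
After op 5 (type): buf='onedogqubaz' undo_depth=5 redo_depth=0
After op 6 (type): buf='onedogqubazup' undo_depth=6 redo_depth=0
After op 7 (undo): buf='onedogqubaz' undo_depth=5 redo_depth=1
After op 8 (type): buf='onedogqubazdog' undo_depth=6 redo_depth=0
After op 9 (delete): buf='onedogquba' undo_depth=7 redo_depth=0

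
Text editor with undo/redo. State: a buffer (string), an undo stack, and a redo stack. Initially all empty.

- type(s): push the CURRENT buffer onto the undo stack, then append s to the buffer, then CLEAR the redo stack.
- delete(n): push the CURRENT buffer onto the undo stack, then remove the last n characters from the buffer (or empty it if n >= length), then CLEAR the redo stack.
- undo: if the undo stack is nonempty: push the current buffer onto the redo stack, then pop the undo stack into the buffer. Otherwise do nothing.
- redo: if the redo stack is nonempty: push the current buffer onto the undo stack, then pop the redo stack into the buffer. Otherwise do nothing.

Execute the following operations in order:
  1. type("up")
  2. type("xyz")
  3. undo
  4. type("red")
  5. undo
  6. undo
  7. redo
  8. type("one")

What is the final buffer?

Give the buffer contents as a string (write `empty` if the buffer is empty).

Answer: upone

Derivation:
After op 1 (type): buf='up' undo_depth=1 redo_depth=0
After op 2 (type): buf='upxyz' undo_depth=2 redo_depth=0
After op 3 (undo): buf='up' undo_depth=1 redo_depth=1
After op 4 (type): buf='upred' undo_depth=2 redo_depth=0
After op 5 (undo): buf='up' undo_depth=1 redo_depth=1
After op 6 (undo): buf='(empty)' undo_depth=0 redo_depth=2
After op 7 (redo): buf='up' undo_depth=1 redo_depth=1
After op 8 (type): buf='upone' undo_depth=2 redo_depth=0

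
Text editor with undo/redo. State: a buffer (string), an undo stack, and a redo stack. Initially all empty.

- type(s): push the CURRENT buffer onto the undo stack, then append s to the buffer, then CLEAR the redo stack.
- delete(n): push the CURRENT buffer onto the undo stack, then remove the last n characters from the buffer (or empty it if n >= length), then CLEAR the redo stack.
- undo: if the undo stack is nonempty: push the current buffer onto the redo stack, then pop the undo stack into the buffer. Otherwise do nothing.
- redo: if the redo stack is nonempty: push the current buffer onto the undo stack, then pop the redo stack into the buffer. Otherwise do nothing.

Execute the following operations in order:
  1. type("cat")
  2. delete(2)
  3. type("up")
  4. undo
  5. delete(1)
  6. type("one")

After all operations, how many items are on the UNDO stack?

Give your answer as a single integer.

After op 1 (type): buf='cat' undo_depth=1 redo_depth=0
After op 2 (delete): buf='c' undo_depth=2 redo_depth=0
After op 3 (type): buf='cup' undo_depth=3 redo_depth=0
After op 4 (undo): buf='c' undo_depth=2 redo_depth=1
After op 5 (delete): buf='(empty)' undo_depth=3 redo_depth=0
After op 6 (type): buf='one' undo_depth=4 redo_depth=0

Answer: 4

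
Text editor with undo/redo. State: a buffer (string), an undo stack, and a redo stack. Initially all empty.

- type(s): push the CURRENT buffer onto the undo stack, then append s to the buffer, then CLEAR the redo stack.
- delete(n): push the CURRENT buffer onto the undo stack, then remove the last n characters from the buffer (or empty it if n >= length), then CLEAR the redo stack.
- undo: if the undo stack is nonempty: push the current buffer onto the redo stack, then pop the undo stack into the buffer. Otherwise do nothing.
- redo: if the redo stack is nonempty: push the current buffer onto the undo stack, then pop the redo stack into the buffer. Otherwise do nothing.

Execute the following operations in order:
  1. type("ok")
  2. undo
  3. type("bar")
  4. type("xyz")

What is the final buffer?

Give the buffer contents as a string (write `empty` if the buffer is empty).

Answer: barxyz

Derivation:
After op 1 (type): buf='ok' undo_depth=1 redo_depth=0
After op 2 (undo): buf='(empty)' undo_depth=0 redo_depth=1
After op 3 (type): buf='bar' undo_depth=1 redo_depth=0
After op 4 (type): buf='barxyz' undo_depth=2 redo_depth=0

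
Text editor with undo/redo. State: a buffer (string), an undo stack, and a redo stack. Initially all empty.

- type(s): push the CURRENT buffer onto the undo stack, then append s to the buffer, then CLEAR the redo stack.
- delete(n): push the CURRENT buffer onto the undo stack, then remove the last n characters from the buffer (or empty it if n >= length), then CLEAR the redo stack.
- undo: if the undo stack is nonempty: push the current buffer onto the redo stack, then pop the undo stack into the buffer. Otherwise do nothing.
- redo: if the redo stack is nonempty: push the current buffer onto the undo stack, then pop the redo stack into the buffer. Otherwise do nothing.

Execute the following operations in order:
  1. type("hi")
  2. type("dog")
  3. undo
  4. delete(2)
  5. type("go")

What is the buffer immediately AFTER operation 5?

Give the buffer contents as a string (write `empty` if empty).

After op 1 (type): buf='hi' undo_depth=1 redo_depth=0
After op 2 (type): buf='hidog' undo_depth=2 redo_depth=0
After op 3 (undo): buf='hi' undo_depth=1 redo_depth=1
After op 4 (delete): buf='(empty)' undo_depth=2 redo_depth=0
After op 5 (type): buf='go' undo_depth=3 redo_depth=0

Answer: go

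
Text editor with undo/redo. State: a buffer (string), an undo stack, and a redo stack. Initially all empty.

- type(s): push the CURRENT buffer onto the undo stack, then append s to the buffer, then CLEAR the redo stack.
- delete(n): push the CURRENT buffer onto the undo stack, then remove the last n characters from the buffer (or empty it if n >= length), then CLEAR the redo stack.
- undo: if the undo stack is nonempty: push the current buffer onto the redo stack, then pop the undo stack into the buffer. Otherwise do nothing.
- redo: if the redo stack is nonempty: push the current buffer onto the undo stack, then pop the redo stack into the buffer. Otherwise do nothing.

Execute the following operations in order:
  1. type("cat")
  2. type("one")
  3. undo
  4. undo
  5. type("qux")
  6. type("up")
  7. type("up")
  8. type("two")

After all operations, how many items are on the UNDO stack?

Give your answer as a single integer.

Answer: 4

Derivation:
After op 1 (type): buf='cat' undo_depth=1 redo_depth=0
After op 2 (type): buf='catone' undo_depth=2 redo_depth=0
After op 3 (undo): buf='cat' undo_depth=1 redo_depth=1
After op 4 (undo): buf='(empty)' undo_depth=0 redo_depth=2
After op 5 (type): buf='qux' undo_depth=1 redo_depth=0
After op 6 (type): buf='quxup' undo_depth=2 redo_depth=0
After op 7 (type): buf='quxupup' undo_depth=3 redo_depth=0
After op 8 (type): buf='quxupuptwo' undo_depth=4 redo_depth=0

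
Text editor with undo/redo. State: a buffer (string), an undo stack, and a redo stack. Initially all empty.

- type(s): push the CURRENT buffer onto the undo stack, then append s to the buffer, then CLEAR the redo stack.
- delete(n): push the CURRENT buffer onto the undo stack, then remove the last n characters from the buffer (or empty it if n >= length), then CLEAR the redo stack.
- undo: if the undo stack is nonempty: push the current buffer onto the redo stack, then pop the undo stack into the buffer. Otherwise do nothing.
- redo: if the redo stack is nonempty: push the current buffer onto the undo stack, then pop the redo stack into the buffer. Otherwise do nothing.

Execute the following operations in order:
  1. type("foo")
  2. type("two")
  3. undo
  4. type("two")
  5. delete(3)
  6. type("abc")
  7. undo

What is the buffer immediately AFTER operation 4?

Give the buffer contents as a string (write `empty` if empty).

Answer: footwo

Derivation:
After op 1 (type): buf='foo' undo_depth=1 redo_depth=0
After op 2 (type): buf='footwo' undo_depth=2 redo_depth=0
After op 3 (undo): buf='foo' undo_depth=1 redo_depth=1
After op 4 (type): buf='footwo' undo_depth=2 redo_depth=0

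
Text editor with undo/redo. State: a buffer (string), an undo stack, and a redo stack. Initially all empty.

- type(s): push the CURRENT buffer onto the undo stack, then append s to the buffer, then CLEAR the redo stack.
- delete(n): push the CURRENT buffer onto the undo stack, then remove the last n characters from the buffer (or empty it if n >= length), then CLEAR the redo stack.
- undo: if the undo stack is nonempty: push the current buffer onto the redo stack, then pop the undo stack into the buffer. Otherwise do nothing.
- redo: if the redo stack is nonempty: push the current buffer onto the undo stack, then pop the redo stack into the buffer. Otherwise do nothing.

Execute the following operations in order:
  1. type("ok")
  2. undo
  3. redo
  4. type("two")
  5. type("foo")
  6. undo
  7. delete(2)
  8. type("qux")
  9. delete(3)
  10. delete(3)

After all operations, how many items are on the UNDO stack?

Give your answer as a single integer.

Answer: 6

Derivation:
After op 1 (type): buf='ok' undo_depth=1 redo_depth=0
After op 2 (undo): buf='(empty)' undo_depth=0 redo_depth=1
After op 3 (redo): buf='ok' undo_depth=1 redo_depth=0
After op 4 (type): buf='oktwo' undo_depth=2 redo_depth=0
After op 5 (type): buf='oktwofoo' undo_depth=3 redo_depth=0
After op 6 (undo): buf='oktwo' undo_depth=2 redo_depth=1
After op 7 (delete): buf='okt' undo_depth=3 redo_depth=0
After op 8 (type): buf='oktqux' undo_depth=4 redo_depth=0
After op 9 (delete): buf='okt' undo_depth=5 redo_depth=0
After op 10 (delete): buf='(empty)' undo_depth=6 redo_depth=0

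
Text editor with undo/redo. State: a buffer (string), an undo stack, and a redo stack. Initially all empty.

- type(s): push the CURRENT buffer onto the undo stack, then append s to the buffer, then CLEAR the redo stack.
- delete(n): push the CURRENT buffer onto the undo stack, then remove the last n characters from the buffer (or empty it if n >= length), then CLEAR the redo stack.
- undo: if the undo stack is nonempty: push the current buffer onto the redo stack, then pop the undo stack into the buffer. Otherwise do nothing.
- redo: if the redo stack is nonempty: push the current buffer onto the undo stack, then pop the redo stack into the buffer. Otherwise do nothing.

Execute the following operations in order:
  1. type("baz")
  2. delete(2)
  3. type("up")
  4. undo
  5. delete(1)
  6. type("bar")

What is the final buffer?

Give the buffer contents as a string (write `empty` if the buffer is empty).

After op 1 (type): buf='baz' undo_depth=1 redo_depth=0
After op 2 (delete): buf='b' undo_depth=2 redo_depth=0
After op 3 (type): buf='bup' undo_depth=3 redo_depth=0
After op 4 (undo): buf='b' undo_depth=2 redo_depth=1
After op 5 (delete): buf='(empty)' undo_depth=3 redo_depth=0
After op 6 (type): buf='bar' undo_depth=4 redo_depth=0

Answer: bar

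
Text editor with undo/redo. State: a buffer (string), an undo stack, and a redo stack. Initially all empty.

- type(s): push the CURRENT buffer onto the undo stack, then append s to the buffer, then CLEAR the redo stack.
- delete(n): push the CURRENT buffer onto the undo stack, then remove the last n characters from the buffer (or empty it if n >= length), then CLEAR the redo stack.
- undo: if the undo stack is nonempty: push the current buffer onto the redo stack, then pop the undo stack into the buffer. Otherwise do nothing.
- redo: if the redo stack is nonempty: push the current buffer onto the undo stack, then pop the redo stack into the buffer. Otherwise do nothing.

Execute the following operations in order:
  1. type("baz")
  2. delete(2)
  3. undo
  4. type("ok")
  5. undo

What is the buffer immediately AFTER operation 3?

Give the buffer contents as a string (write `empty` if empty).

After op 1 (type): buf='baz' undo_depth=1 redo_depth=0
After op 2 (delete): buf='b' undo_depth=2 redo_depth=0
After op 3 (undo): buf='baz' undo_depth=1 redo_depth=1

Answer: baz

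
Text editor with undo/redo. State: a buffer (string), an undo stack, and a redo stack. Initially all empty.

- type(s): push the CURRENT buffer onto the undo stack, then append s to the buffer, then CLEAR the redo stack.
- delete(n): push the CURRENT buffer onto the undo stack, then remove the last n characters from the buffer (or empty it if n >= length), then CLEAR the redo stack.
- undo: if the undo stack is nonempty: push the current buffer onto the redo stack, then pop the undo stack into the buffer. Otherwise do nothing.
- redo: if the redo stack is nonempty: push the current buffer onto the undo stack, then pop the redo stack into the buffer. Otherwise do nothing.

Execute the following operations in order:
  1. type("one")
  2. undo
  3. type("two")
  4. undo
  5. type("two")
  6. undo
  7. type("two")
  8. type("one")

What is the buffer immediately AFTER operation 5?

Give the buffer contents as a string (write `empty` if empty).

Answer: two

Derivation:
After op 1 (type): buf='one' undo_depth=1 redo_depth=0
After op 2 (undo): buf='(empty)' undo_depth=0 redo_depth=1
After op 3 (type): buf='two' undo_depth=1 redo_depth=0
After op 4 (undo): buf='(empty)' undo_depth=0 redo_depth=1
After op 5 (type): buf='two' undo_depth=1 redo_depth=0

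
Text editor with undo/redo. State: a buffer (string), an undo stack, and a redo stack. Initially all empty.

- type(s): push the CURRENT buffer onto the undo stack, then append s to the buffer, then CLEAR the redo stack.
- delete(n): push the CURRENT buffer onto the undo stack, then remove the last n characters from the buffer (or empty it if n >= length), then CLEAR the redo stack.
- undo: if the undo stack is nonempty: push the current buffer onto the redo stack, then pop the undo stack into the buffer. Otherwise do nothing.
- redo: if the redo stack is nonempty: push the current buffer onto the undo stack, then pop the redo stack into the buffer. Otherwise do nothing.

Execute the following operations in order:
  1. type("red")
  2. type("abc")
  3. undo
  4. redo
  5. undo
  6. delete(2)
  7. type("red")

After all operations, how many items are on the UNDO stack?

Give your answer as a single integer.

After op 1 (type): buf='red' undo_depth=1 redo_depth=0
After op 2 (type): buf='redabc' undo_depth=2 redo_depth=0
After op 3 (undo): buf='red' undo_depth=1 redo_depth=1
After op 4 (redo): buf='redabc' undo_depth=2 redo_depth=0
After op 5 (undo): buf='red' undo_depth=1 redo_depth=1
After op 6 (delete): buf='r' undo_depth=2 redo_depth=0
After op 7 (type): buf='rred' undo_depth=3 redo_depth=0

Answer: 3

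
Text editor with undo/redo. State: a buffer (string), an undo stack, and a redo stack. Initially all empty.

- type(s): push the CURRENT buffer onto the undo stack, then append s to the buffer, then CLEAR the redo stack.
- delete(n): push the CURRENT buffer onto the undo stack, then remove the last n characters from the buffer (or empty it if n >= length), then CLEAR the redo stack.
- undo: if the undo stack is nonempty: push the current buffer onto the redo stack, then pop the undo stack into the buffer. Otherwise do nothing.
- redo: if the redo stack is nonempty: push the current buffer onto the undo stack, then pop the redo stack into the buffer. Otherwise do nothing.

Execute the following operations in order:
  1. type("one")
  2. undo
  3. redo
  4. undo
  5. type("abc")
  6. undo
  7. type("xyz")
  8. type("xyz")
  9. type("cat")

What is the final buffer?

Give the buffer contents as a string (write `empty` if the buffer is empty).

After op 1 (type): buf='one' undo_depth=1 redo_depth=0
After op 2 (undo): buf='(empty)' undo_depth=0 redo_depth=1
After op 3 (redo): buf='one' undo_depth=1 redo_depth=0
After op 4 (undo): buf='(empty)' undo_depth=0 redo_depth=1
After op 5 (type): buf='abc' undo_depth=1 redo_depth=0
After op 6 (undo): buf='(empty)' undo_depth=0 redo_depth=1
After op 7 (type): buf='xyz' undo_depth=1 redo_depth=0
After op 8 (type): buf='xyzxyz' undo_depth=2 redo_depth=0
After op 9 (type): buf='xyzxyzcat' undo_depth=3 redo_depth=0

Answer: xyzxyzcat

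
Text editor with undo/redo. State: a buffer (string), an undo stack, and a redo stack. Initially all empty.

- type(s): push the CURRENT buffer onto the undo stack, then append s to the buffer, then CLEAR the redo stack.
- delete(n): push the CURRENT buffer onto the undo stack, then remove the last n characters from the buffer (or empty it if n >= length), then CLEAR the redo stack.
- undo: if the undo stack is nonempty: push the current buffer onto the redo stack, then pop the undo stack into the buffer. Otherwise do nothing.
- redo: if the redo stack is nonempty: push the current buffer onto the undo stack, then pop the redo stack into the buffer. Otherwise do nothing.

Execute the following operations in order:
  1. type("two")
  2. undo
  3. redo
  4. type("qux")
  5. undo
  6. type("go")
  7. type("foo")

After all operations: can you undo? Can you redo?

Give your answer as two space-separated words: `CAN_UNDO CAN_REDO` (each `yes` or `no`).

After op 1 (type): buf='two' undo_depth=1 redo_depth=0
After op 2 (undo): buf='(empty)' undo_depth=0 redo_depth=1
After op 3 (redo): buf='two' undo_depth=1 redo_depth=0
After op 4 (type): buf='twoqux' undo_depth=2 redo_depth=0
After op 5 (undo): buf='two' undo_depth=1 redo_depth=1
After op 6 (type): buf='twogo' undo_depth=2 redo_depth=0
After op 7 (type): buf='twogofoo' undo_depth=3 redo_depth=0

Answer: yes no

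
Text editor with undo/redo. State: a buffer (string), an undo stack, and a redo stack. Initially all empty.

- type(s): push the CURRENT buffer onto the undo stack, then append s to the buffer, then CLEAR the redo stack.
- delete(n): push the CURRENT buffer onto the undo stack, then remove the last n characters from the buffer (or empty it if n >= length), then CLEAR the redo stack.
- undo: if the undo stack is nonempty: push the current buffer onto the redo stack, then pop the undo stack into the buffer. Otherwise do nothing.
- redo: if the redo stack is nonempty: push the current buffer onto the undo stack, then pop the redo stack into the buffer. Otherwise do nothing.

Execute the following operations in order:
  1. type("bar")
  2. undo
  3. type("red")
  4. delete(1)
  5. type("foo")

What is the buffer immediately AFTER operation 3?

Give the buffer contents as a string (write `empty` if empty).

Answer: red

Derivation:
After op 1 (type): buf='bar' undo_depth=1 redo_depth=0
After op 2 (undo): buf='(empty)' undo_depth=0 redo_depth=1
After op 3 (type): buf='red' undo_depth=1 redo_depth=0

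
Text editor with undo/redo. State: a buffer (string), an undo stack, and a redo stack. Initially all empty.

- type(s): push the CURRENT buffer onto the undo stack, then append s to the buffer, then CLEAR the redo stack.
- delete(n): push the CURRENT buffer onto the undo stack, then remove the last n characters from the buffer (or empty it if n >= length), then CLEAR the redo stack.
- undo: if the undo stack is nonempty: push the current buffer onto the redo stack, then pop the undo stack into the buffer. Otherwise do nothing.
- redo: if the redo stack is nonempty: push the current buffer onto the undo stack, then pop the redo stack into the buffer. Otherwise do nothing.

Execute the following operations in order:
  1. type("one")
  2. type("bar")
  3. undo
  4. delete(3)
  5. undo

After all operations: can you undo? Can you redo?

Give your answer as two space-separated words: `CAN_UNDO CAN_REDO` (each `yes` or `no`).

Answer: yes yes

Derivation:
After op 1 (type): buf='one' undo_depth=1 redo_depth=0
After op 2 (type): buf='onebar' undo_depth=2 redo_depth=0
After op 3 (undo): buf='one' undo_depth=1 redo_depth=1
After op 4 (delete): buf='(empty)' undo_depth=2 redo_depth=0
After op 5 (undo): buf='one' undo_depth=1 redo_depth=1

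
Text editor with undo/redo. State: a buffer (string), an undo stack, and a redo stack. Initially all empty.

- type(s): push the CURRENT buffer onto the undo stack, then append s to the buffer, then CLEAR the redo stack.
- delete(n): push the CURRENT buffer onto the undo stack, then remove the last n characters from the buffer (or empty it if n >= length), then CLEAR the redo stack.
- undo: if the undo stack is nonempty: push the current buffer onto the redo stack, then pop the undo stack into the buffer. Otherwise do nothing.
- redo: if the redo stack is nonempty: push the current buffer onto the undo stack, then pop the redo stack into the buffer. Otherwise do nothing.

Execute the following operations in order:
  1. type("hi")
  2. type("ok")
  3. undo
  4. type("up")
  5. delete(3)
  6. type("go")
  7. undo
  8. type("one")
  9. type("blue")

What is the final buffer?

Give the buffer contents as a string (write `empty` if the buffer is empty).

After op 1 (type): buf='hi' undo_depth=1 redo_depth=0
After op 2 (type): buf='hiok' undo_depth=2 redo_depth=0
After op 3 (undo): buf='hi' undo_depth=1 redo_depth=1
After op 4 (type): buf='hiup' undo_depth=2 redo_depth=0
After op 5 (delete): buf='h' undo_depth=3 redo_depth=0
After op 6 (type): buf='hgo' undo_depth=4 redo_depth=0
After op 7 (undo): buf='h' undo_depth=3 redo_depth=1
After op 8 (type): buf='hone' undo_depth=4 redo_depth=0
After op 9 (type): buf='honeblue' undo_depth=5 redo_depth=0

Answer: honeblue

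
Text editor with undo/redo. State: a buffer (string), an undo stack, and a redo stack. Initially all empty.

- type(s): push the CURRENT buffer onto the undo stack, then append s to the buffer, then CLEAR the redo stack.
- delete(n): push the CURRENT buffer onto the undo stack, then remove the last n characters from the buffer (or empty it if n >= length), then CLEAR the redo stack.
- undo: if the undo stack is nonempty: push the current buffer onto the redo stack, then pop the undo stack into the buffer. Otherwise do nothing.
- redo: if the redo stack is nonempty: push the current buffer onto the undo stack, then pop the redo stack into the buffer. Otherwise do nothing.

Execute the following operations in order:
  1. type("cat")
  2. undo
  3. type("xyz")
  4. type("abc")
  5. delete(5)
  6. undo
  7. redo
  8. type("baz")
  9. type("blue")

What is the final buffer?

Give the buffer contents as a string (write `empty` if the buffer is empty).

After op 1 (type): buf='cat' undo_depth=1 redo_depth=0
After op 2 (undo): buf='(empty)' undo_depth=0 redo_depth=1
After op 3 (type): buf='xyz' undo_depth=1 redo_depth=0
After op 4 (type): buf='xyzabc' undo_depth=2 redo_depth=0
After op 5 (delete): buf='x' undo_depth=3 redo_depth=0
After op 6 (undo): buf='xyzabc' undo_depth=2 redo_depth=1
After op 7 (redo): buf='x' undo_depth=3 redo_depth=0
After op 8 (type): buf='xbaz' undo_depth=4 redo_depth=0
After op 9 (type): buf='xbazblue' undo_depth=5 redo_depth=0

Answer: xbazblue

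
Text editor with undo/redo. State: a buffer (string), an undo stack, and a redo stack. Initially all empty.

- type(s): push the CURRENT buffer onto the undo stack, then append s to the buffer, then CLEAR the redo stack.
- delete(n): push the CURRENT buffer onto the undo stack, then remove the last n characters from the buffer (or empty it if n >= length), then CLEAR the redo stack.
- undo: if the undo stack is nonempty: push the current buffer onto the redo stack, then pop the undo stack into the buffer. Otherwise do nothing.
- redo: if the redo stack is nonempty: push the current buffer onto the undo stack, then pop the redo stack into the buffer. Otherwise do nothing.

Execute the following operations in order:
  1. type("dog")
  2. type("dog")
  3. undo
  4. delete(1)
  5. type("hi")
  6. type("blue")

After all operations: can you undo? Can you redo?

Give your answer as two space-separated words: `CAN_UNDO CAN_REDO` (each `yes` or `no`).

Answer: yes no

Derivation:
After op 1 (type): buf='dog' undo_depth=1 redo_depth=0
After op 2 (type): buf='dogdog' undo_depth=2 redo_depth=0
After op 3 (undo): buf='dog' undo_depth=1 redo_depth=1
After op 4 (delete): buf='do' undo_depth=2 redo_depth=0
After op 5 (type): buf='dohi' undo_depth=3 redo_depth=0
After op 6 (type): buf='dohiblue' undo_depth=4 redo_depth=0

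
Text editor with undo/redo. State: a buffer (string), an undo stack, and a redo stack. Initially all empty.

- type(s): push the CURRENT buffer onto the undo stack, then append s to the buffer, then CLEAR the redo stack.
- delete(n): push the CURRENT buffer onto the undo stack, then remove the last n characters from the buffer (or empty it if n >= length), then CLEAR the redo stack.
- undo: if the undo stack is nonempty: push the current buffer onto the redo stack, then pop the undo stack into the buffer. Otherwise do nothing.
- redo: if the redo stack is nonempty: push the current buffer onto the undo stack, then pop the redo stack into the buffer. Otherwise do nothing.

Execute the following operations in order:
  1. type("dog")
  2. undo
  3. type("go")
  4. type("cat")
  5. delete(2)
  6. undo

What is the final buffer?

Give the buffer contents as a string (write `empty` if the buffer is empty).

After op 1 (type): buf='dog' undo_depth=1 redo_depth=0
After op 2 (undo): buf='(empty)' undo_depth=0 redo_depth=1
After op 3 (type): buf='go' undo_depth=1 redo_depth=0
After op 4 (type): buf='gocat' undo_depth=2 redo_depth=0
After op 5 (delete): buf='goc' undo_depth=3 redo_depth=0
After op 6 (undo): buf='gocat' undo_depth=2 redo_depth=1

Answer: gocat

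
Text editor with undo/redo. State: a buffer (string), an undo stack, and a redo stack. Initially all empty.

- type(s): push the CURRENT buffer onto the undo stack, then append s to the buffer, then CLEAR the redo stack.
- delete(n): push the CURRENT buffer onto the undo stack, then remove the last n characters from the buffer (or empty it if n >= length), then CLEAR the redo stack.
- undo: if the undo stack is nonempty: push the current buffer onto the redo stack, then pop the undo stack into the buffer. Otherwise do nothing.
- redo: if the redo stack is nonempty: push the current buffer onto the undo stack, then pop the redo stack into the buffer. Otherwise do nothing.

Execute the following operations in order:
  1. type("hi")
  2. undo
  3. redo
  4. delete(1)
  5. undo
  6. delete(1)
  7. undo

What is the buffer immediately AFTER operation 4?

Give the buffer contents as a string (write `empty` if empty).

Answer: h

Derivation:
After op 1 (type): buf='hi' undo_depth=1 redo_depth=0
After op 2 (undo): buf='(empty)' undo_depth=0 redo_depth=1
After op 3 (redo): buf='hi' undo_depth=1 redo_depth=0
After op 4 (delete): buf='h' undo_depth=2 redo_depth=0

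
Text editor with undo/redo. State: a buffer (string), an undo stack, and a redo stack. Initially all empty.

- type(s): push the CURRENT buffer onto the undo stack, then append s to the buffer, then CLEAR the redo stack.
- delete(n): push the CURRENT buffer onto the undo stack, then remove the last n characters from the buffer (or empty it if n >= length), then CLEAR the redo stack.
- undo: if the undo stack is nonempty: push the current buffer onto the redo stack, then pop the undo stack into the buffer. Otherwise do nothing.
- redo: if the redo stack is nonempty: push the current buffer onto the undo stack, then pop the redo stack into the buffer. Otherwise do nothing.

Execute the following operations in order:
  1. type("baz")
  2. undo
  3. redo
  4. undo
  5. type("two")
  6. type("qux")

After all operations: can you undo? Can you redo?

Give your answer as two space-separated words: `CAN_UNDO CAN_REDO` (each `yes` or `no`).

Answer: yes no

Derivation:
After op 1 (type): buf='baz' undo_depth=1 redo_depth=0
After op 2 (undo): buf='(empty)' undo_depth=0 redo_depth=1
After op 3 (redo): buf='baz' undo_depth=1 redo_depth=0
After op 4 (undo): buf='(empty)' undo_depth=0 redo_depth=1
After op 5 (type): buf='two' undo_depth=1 redo_depth=0
After op 6 (type): buf='twoqux' undo_depth=2 redo_depth=0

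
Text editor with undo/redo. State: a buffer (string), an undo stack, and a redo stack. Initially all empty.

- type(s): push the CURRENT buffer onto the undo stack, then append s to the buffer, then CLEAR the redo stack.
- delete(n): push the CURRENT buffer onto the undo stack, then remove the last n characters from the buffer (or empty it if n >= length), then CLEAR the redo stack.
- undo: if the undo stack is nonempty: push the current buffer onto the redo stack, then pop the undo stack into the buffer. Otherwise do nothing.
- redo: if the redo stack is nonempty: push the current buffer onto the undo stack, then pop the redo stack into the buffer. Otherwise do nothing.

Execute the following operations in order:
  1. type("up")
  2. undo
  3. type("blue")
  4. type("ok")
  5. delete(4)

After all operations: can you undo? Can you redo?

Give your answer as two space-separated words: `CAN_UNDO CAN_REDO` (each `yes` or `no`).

After op 1 (type): buf='up' undo_depth=1 redo_depth=0
After op 2 (undo): buf='(empty)' undo_depth=0 redo_depth=1
After op 3 (type): buf='blue' undo_depth=1 redo_depth=0
After op 4 (type): buf='blueok' undo_depth=2 redo_depth=0
After op 5 (delete): buf='bl' undo_depth=3 redo_depth=0

Answer: yes no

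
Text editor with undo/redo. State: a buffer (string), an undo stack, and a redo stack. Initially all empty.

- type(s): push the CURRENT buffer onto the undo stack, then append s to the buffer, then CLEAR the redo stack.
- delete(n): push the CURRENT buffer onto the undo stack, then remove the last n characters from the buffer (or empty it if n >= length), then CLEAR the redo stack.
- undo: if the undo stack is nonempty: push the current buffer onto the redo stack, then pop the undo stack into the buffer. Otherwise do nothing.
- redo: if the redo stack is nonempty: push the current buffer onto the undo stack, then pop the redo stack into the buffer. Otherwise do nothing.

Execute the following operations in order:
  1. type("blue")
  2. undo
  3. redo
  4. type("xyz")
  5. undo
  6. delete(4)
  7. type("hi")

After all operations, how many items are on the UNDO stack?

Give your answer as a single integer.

After op 1 (type): buf='blue' undo_depth=1 redo_depth=0
After op 2 (undo): buf='(empty)' undo_depth=0 redo_depth=1
After op 3 (redo): buf='blue' undo_depth=1 redo_depth=0
After op 4 (type): buf='bluexyz' undo_depth=2 redo_depth=0
After op 5 (undo): buf='blue' undo_depth=1 redo_depth=1
After op 6 (delete): buf='(empty)' undo_depth=2 redo_depth=0
After op 7 (type): buf='hi' undo_depth=3 redo_depth=0

Answer: 3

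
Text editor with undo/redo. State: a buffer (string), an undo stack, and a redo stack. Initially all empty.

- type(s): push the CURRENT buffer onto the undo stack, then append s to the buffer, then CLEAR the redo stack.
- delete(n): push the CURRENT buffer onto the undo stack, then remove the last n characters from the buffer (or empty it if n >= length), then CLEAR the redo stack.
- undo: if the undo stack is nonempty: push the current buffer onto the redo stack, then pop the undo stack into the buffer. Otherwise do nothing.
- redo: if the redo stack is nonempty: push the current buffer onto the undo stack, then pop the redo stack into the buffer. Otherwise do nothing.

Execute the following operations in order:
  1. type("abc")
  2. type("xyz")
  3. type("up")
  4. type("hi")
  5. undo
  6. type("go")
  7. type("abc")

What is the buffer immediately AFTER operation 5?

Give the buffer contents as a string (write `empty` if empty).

After op 1 (type): buf='abc' undo_depth=1 redo_depth=0
After op 2 (type): buf='abcxyz' undo_depth=2 redo_depth=0
After op 3 (type): buf='abcxyzup' undo_depth=3 redo_depth=0
After op 4 (type): buf='abcxyzuphi' undo_depth=4 redo_depth=0
After op 5 (undo): buf='abcxyzup' undo_depth=3 redo_depth=1

Answer: abcxyzup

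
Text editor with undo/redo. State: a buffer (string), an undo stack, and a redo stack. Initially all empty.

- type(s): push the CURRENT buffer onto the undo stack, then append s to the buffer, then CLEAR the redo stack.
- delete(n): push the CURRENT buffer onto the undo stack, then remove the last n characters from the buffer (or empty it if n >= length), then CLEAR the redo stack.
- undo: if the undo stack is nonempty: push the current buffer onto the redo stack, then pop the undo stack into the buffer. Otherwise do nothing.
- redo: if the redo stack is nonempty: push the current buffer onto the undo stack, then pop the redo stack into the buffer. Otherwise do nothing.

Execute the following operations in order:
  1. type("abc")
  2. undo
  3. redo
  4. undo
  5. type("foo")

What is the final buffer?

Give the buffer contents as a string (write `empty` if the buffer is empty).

After op 1 (type): buf='abc' undo_depth=1 redo_depth=0
After op 2 (undo): buf='(empty)' undo_depth=0 redo_depth=1
After op 3 (redo): buf='abc' undo_depth=1 redo_depth=0
After op 4 (undo): buf='(empty)' undo_depth=0 redo_depth=1
After op 5 (type): buf='foo' undo_depth=1 redo_depth=0

Answer: foo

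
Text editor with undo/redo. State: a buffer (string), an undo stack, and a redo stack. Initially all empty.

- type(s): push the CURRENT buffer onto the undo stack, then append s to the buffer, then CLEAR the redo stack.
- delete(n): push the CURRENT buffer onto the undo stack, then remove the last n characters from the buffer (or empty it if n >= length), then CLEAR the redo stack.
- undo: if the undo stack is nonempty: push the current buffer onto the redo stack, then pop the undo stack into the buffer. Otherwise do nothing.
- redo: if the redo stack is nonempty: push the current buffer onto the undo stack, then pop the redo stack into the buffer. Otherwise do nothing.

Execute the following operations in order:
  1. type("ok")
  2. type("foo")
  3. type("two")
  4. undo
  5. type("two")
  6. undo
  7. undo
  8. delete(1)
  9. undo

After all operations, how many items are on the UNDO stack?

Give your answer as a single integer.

Answer: 1

Derivation:
After op 1 (type): buf='ok' undo_depth=1 redo_depth=0
After op 2 (type): buf='okfoo' undo_depth=2 redo_depth=0
After op 3 (type): buf='okfootwo' undo_depth=3 redo_depth=0
After op 4 (undo): buf='okfoo' undo_depth=2 redo_depth=1
After op 5 (type): buf='okfootwo' undo_depth=3 redo_depth=0
After op 6 (undo): buf='okfoo' undo_depth=2 redo_depth=1
After op 7 (undo): buf='ok' undo_depth=1 redo_depth=2
After op 8 (delete): buf='o' undo_depth=2 redo_depth=0
After op 9 (undo): buf='ok' undo_depth=1 redo_depth=1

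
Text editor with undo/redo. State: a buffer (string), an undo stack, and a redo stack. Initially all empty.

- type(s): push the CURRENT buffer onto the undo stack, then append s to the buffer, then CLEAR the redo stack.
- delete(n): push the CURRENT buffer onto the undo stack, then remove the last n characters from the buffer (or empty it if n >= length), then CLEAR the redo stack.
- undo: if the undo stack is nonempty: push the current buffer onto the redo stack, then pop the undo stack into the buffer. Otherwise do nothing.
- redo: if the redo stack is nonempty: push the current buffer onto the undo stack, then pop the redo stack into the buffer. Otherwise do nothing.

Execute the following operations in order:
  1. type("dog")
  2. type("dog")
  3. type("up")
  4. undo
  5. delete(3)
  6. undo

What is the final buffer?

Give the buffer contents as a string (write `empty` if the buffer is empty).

Answer: dogdog

Derivation:
After op 1 (type): buf='dog' undo_depth=1 redo_depth=0
After op 2 (type): buf='dogdog' undo_depth=2 redo_depth=0
After op 3 (type): buf='dogdogup' undo_depth=3 redo_depth=0
After op 4 (undo): buf='dogdog' undo_depth=2 redo_depth=1
After op 5 (delete): buf='dog' undo_depth=3 redo_depth=0
After op 6 (undo): buf='dogdog' undo_depth=2 redo_depth=1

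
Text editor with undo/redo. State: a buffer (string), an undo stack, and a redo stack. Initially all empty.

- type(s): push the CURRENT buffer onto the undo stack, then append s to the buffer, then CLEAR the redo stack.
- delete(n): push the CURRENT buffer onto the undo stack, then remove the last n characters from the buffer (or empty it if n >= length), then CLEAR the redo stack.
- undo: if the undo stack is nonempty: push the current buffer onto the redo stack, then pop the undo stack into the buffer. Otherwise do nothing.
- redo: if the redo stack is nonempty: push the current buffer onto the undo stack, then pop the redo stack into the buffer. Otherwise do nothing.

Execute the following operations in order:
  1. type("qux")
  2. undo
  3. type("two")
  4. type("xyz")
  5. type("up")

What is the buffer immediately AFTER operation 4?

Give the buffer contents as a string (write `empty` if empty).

Answer: twoxyz

Derivation:
After op 1 (type): buf='qux' undo_depth=1 redo_depth=0
After op 2 (undo): buf='(empty)' undo_depth=0 redo_depth=1
After op 3 (type): buf='two' undo_depth=1 redo_depth=0
After op 4 (type): buf='twoxyz' undo_depth=2 redo_depth=0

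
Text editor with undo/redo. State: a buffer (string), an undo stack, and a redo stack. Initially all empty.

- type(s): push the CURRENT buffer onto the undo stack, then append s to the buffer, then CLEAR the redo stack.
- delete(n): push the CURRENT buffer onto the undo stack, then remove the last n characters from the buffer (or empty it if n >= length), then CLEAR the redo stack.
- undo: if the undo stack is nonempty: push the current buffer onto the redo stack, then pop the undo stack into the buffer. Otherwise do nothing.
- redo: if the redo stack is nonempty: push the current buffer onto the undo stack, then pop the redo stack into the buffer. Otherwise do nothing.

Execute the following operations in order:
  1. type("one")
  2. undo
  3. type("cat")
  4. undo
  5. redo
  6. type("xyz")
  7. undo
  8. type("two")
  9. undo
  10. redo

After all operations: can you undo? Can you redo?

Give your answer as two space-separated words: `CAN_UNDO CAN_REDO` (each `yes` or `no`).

Answer: yes no

Derivation:
After op 1 (type): buf='one' undo_depth=1 redo_depth=0
After op 2 (undo): buf='(empty)' undo_depth=0 redo_depth=1
After op 3 (type): buf='cat' undo_depth=1 redo_depth=0
After op 4 (undo): buf='(empty)' undo_depth=0 redo_depth=1
After op 5 (redo): buf='cat' undo_depth=1 redo_depth=0
After op 6 (type): buf='catxyz' undo_depth=2 redo_depth=0
After op 7 (undo): buf='cat' undo_depth=1 redo_depth=1
After op 8 (type): buf='cattwo' undo_depth=2 redo_depth=0
After op 9 (undo): buf='cat' undo_depth=1 redo_depth=1
After op 10 (redo): buf='cattwo' undo_depth=2 redo_depth=0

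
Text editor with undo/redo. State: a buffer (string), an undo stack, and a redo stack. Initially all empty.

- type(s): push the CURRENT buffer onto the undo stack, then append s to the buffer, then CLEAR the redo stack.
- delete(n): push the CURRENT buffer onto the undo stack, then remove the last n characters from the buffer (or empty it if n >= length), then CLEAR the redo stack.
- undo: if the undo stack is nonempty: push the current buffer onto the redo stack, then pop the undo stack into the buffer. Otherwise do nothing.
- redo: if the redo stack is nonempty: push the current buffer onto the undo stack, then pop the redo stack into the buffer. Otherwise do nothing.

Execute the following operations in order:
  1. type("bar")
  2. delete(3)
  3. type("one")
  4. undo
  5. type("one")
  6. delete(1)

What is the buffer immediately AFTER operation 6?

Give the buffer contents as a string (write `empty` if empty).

Answer: on

Derivation:
After op 1 (type): buf='bar' undo_depth=1 redo_depth=0
After op 2 (delete): buf='(empty)' undo_depth=2 redo_depth=0
After op 3 (type): buf='one' undo_depth=3 redo_depth=0
After op 4 (undo): buf='(empty)' undo_depth=2 redo_depth=1
After op 5 (type): buf='one' undo_depth=3 redo_depth=0
After op 6 (delete): buf='on' undo_depth=4 redo_depth=0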